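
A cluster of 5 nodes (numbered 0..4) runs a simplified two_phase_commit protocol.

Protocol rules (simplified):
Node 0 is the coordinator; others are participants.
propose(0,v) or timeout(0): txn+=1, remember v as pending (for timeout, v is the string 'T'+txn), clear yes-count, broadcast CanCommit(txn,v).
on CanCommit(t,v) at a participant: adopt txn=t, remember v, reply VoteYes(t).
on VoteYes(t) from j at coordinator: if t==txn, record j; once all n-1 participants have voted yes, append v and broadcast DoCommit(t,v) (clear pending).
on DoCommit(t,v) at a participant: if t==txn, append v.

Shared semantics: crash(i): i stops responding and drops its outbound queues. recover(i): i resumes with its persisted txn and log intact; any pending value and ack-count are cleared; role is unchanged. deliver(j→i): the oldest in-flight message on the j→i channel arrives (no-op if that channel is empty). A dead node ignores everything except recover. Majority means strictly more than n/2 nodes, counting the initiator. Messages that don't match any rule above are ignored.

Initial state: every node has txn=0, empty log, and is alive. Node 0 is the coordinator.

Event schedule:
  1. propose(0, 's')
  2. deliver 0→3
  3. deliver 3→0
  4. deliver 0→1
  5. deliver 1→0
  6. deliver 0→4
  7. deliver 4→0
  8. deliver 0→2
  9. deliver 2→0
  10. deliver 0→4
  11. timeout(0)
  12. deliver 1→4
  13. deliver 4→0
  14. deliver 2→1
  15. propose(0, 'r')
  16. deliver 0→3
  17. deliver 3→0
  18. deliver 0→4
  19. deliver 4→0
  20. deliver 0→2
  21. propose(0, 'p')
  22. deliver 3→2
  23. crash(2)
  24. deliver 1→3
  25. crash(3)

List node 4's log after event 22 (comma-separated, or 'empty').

[1] propose(0,'s') → N0(coor t1 [-])
[2] deliver 0→3 → N3(part t1 [-])
[3] deliver 3→0 → ∅
[4] deliver 0→1 → N1(part t1 [-])
[5] deliver 1→0 → ∅
[6] deliver 0→4 → N4(part t1 [-])
[7] deliver 4→0 → ∅
[8] deliver 0→2 → N2(part t1 [-])
[9] deliver 2→0 → N0(coor t1 [s])
[10] deliver 0→4 → N4(part t1 [s])
[11] timeout(0) → N0(coor t2 [s])
[12] deliver 1→4 → ∅
[13] deliver 4→0 → ∅
[14] deliver 2→1 → ∅
[15] propose(0,'r') → N0(coor t3 [s])
[16] deliver 0→3 → N3(part t1 [s])
[17] deliver 3→0 → ∅
[18] deliver 0→4 → N4(part t2 [s])
[19] deliver 4→0 → ∅
[20] deliver 0→2 → N2(part t1 [s])
[21] propose(0,'p') → N0(coor t4 [s])
[22] deliver 3→2 → ∅

s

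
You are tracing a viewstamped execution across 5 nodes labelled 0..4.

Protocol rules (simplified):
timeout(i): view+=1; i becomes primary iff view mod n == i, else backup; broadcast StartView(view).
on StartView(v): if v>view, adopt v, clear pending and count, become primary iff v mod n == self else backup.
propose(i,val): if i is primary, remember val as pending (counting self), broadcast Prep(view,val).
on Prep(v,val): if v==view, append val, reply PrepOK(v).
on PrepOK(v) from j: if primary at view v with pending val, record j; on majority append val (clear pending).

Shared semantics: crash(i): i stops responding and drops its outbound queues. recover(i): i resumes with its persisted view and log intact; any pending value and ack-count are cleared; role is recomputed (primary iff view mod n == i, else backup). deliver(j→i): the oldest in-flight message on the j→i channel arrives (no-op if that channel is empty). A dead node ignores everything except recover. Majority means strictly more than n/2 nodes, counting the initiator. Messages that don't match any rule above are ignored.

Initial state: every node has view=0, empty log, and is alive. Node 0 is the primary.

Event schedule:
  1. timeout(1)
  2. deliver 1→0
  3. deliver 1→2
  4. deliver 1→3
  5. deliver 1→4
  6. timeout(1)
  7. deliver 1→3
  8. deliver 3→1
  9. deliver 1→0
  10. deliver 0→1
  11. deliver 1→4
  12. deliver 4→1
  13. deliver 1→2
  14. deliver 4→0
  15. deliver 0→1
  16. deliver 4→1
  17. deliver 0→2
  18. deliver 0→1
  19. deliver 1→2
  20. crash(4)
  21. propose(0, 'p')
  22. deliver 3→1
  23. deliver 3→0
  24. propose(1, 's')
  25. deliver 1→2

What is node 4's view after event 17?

2

[1] timeout(1) → N1(prim v1 [-])
[2] deliver 1→0 → N0(back v1 [-])
[3] deliver 1→2 → N2(back v1 [-])
[4] deliver 1→3 → N3(back v1 [-])
[5] deliver 1→4 → N4(back v1 [-])
[6] timeout(1) → N1(back v2 [-])
[7] deliver 1→3 → N3(back v2 [-])
[8] deliver 3→1 → ∅
[9] deliver 1→0 → N0(back v2 [-])
[10] deliver 0→1 → ∅
[11] deliver 1→4 → N4(back v2 [-])
[12] deliver 4→1 → ∅
[13] deliver 1→2 → N2(prim v2 [-])
[14] deliver 4→0 → ∅
[15] deliver 0→1 → ∅
[16] deliver 4→1 → ∅
[17] deliver 0→2 → ∅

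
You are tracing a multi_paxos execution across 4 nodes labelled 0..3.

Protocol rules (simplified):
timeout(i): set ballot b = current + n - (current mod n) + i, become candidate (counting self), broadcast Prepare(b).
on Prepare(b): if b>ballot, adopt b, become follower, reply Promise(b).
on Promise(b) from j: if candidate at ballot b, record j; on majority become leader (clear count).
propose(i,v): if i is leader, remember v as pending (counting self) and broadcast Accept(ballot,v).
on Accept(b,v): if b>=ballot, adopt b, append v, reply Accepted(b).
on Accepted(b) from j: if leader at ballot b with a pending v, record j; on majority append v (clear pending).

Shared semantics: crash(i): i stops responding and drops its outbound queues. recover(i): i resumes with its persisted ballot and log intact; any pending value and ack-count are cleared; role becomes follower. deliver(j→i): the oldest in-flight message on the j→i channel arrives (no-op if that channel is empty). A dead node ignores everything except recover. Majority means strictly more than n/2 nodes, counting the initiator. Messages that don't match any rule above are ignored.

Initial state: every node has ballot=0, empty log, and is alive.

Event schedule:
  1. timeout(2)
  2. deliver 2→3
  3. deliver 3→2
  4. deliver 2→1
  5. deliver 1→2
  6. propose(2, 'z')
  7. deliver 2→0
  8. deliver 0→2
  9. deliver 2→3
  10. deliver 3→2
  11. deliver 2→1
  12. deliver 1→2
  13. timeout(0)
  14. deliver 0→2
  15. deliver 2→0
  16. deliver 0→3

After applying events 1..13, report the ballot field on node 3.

6

step 1 timeout(2): 2={cand,b=6,log=-}
step 2 deliver 2→3: 3={foll,b=6,log=-}
step 3 deliver 3→2: —
step 4 deliver 2→1: 1={foll,b=6,log=-}
step 5 deliver 1→2: 2={lead,b=6,log=-}
step 6 propose(2,'z'): —
step 7 deliver 2→0: 0={foll,b=6,log=-}
step 8 deliver 0→2: —
step 9 deliver 2→3: 3={foll,b=6,log=z}
step 10 deliver 3→2: —
step 11 deliver 2→1: 1={foll,b=6,log=z}
step 12 deliver 1→2: 2={lead,b=6,log=z}
step 13 timeout(0): 0={cand,b=8,log=-}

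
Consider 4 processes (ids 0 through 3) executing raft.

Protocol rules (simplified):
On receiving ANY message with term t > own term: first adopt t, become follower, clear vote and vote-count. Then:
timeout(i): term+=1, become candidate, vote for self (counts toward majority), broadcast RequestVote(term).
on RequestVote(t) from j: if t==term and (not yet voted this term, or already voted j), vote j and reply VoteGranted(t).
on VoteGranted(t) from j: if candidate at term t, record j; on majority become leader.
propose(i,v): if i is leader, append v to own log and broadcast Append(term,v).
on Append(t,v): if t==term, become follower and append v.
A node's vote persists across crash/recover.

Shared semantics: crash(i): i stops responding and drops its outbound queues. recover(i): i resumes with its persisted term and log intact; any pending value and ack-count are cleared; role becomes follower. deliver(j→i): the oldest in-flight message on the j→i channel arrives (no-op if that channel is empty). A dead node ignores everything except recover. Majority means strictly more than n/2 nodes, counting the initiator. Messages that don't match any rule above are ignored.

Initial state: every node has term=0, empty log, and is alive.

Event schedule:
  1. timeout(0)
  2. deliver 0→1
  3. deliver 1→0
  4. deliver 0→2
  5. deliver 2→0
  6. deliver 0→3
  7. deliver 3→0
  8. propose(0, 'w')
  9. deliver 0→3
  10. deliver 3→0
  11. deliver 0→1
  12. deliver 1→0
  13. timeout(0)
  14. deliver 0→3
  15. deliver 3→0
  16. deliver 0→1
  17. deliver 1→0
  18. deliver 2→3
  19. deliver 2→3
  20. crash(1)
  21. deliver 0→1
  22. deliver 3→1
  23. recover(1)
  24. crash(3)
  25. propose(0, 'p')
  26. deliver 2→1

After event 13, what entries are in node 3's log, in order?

after 1 — timeout(0): n0:cand/t1/[-]
after 2 — deliver 0→1: n1:foll/t1/[-]
after 3 — deliver 1→0: ·
after 4 — deliver 0→2: n2:foll/t1/[-]
after 5 — deliver 2→0: n0:lead/t1/[-]
after 6 — deliver 0→3: n3:foll/t1/[-]
after 7 — deliver 3→0: ·
after 8 — propose(0,'w'): n0:lead/t1/[w]
after 9 — deliver 0→3: n3:foll/t1/[w]
after 10 — deliver 3→0: ·
after 11 — deliver 0→1: n1:foll/t1/[w]
after 12 — deliver 1→0: ·
after 13 — timeout(0): n0:cand/t2/[w]

w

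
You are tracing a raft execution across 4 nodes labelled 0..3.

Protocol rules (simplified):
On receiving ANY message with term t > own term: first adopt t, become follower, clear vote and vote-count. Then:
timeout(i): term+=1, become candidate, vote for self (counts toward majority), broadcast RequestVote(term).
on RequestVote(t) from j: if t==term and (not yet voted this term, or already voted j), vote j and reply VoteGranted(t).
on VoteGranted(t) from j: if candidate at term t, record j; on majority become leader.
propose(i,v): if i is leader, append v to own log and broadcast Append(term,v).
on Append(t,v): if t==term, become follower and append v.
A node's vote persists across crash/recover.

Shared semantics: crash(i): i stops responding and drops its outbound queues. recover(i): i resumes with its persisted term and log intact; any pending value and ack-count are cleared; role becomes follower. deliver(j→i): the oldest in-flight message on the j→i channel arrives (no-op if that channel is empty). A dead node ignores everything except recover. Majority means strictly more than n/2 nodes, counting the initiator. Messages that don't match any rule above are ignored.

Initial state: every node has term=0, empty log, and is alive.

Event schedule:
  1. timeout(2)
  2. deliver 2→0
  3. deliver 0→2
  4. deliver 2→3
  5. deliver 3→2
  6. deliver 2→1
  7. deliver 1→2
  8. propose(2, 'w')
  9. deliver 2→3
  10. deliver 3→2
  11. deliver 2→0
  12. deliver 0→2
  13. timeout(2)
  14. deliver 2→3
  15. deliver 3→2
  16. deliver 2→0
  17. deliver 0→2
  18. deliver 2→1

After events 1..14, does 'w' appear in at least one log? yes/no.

e1 timeout(2): 2[cand,t=1,-]
e2 deliver 2→0: 0[foll,t=1,-]
e3 deliver 0→2: ·
e4 deliver 2→3: 3[foll,t=1,-]
e5 deliver 3→2: 2[lead,t=1,-]
e6 deliver 2→1: 1[foll,t=1,-]
e7 deliver 1→2: ·
e8 propose(2,'w'): 2[lead,t=1,w]
e9 deliver 2→3: 3[foll,t=1,w]
e10 deliver 3→2: ·
e11 deliver 2→0: 0[foll,t=1,w]
e12 deliver 0→2: ·
e13 timeout(2): 2[cand,t=2,w]
e14 deliver 2→3: 3[foll,t=2,w]

yes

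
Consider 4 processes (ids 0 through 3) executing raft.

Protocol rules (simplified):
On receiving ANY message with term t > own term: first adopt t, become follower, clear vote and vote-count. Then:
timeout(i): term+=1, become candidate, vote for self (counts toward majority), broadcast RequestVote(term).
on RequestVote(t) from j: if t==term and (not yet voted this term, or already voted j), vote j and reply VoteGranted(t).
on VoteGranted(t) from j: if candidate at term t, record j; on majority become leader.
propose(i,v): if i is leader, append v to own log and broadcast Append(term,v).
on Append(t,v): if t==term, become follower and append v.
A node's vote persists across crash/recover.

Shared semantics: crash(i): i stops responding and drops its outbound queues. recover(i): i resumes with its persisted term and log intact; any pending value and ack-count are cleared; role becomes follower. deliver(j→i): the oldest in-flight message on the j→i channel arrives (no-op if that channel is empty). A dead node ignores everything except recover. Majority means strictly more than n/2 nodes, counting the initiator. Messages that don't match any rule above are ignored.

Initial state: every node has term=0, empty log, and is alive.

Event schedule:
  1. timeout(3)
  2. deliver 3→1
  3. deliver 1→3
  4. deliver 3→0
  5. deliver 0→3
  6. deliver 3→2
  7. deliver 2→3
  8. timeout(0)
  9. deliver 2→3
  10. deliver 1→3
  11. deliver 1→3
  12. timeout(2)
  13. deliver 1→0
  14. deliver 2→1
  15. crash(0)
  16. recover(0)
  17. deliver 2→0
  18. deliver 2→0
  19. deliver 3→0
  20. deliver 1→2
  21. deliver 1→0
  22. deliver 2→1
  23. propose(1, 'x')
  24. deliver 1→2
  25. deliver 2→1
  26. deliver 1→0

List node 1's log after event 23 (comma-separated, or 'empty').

empty

e1 timeout(3): 3[cand,t=1,-]
e2 deliver 3→1: 1[foll,t=1,-]
e3 deliver 1→3: ·
e4 deliver 3→0: 0[foll,t=1,-]
e5 deliver 0→3: 3[lead,t=1,-]
e6 deliver 3→2: 2[foll,t=1,-]
e7 deliver 2→3: ·
e8 timeout(0): 0[cand,t=2,-]
e9 deliver 2→3: ·
e10 deliver 1→3: ·
e11 deliver 1→3: ·
e12 timeout(2): 2[cand,t=2,-]
e13 deliver 1→0: ·
e14 deliver 2→1: 1[foll,t=2,-]
e15 crash(0): 0[✗cand,t=2,-]
e16 recover(0): 0[foll,t=2,-]
e17 deliver 2→0: ·
e18 deliver 2→0: ·
e19 deliver 3→0: ·
e20 deliver 1→2: ·
e21 deliver 1→0: ·
e22 deliver 2→1: ·
e23 propose(1,'x'): ·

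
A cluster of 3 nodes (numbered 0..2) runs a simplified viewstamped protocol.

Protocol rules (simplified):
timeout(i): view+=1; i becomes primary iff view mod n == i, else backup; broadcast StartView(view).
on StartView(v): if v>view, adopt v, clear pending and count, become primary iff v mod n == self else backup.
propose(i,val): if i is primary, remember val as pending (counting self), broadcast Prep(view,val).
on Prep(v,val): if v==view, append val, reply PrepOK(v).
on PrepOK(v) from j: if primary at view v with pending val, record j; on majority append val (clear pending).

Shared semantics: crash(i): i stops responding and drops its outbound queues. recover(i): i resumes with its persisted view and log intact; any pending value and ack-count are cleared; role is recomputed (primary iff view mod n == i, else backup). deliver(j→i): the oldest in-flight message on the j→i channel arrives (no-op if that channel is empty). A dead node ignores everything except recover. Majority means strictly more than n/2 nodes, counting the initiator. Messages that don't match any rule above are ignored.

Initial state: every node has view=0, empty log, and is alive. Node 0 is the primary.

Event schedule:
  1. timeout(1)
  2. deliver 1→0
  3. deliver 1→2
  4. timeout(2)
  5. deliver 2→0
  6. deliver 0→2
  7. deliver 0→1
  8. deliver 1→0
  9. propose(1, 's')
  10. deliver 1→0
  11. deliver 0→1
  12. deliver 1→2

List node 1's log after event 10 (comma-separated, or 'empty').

1. timeout(1):  <1:prim v1 ->
2. deliver 1→0:  <0:back v1 ->
3. deliver 1→2:  <2:back v1 ->
4. timeout(2):  <2:prim v2 ->
5. deliver 2→0:  <0:back v2 ->
6. deliver 0→2:  nop
7. deliver 0→1:  nop
8. deliver 1→0:  nop
9. propose(1,'s'):  nop
10. deliver 1→0:  nop

empty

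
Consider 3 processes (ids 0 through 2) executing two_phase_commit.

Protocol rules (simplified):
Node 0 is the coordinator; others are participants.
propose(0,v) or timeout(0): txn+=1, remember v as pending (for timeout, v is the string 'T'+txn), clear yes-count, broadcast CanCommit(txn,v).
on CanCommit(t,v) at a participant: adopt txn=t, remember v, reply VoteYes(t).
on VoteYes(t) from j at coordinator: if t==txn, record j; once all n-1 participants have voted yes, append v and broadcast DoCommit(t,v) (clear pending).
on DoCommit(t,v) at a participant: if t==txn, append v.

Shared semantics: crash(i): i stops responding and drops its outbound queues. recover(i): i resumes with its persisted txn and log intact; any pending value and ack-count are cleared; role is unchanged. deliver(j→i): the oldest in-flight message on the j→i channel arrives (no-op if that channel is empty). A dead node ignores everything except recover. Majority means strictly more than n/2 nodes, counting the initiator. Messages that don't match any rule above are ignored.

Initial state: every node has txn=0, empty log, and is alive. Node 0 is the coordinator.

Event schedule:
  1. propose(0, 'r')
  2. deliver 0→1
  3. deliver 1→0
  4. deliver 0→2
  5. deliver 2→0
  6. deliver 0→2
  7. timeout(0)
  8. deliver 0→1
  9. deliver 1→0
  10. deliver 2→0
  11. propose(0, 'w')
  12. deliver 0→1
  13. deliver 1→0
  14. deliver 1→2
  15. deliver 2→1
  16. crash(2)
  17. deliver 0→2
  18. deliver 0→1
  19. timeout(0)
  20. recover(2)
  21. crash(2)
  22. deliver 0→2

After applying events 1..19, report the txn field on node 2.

1

step 1 propose(0,'r'): 0={coor,t=1,log=-}
step 2 deliver 0→1: 1={part,t=1,log=-}
step 3 deliver 1→0: —
step 4 deliver 0→2: 2={part,t=1,log=-}
step 5 deliver 2→0: 0={coor,t=1,log=r}
step 6 deliver 0→2: 2={part,t=1,log=r}
step 7 timeout(0): 0={coor,t=2,log=r}
step 8 deliver 0→1: 1={part,t=1,log=r}
step 9 deliver 1→0: —
step 10 deliver 2→0: —
step 11 propose(0,'w'): 0={coor,t=3,log=r}
step 12 deliver 0→1: 1={part,t=2,log=r}
step 13 deliver 1→0: —
step 14 deliver 1→2: —
step 15 deliver 2→1: —
step 16 crash(2): 2={✗part,t=1,log=r}
step 17 deliver 0→2: —
step 18 deliver 0→1: 1={part,t=3,log=r}
step 19 timeout(0): 0={coor,t=4,log=r}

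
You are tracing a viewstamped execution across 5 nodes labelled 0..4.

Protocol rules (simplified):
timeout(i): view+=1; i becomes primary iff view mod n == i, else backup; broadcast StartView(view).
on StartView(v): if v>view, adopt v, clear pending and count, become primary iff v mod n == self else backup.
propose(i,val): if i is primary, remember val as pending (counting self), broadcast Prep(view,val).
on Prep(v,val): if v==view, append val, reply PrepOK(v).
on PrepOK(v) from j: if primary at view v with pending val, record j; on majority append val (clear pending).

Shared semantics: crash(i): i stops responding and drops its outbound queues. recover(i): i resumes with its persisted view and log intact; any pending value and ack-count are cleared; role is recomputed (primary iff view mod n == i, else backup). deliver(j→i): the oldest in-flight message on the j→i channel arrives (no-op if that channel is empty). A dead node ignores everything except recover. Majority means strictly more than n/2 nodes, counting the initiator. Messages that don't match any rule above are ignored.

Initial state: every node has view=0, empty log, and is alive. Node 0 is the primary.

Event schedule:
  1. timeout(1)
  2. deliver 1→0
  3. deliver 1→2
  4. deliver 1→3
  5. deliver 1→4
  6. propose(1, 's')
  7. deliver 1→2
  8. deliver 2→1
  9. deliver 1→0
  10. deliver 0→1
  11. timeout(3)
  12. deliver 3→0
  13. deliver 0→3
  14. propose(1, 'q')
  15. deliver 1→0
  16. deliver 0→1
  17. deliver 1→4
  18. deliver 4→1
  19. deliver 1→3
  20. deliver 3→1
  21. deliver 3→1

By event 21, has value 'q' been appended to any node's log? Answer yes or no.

e1 timeout(1): 1[prim,v=1,-]
e2 deliver 1→0: 0[back,v=1,-]
e3 deliver 1→2: 2[back,v=1,-]
e4 deliver 1→3: 3[back,v=1,-]
e5 deliver 1→4: 4[back,v=1,-]
e6 propose(1,'s'): ·
e7 deliver 1→2: 2[back,v=1,s]
e8 deliver 2→1: ·
e9 deliver 1→0: 0[back,v=1,s]
e10 deliver 0→1: 1[prim,v=1,s]
e11 timeout(3): 3[back,v=2,-]
e12 deliver 3→0: 0[back,v=2,s]
e13 deliver 0→3: ·
e14 propose(1,'q'): ·
e15 deliver 1→0: ·
e16 deliver 0→1: ·
e17 deliver 1→4: 4[back,v=1,s]
e18 deliver 4→1: ·
e19 deliver 1→3: ·
e20 deliver 3→1: 1[back,v=2,s]
e21 deliver 3→1: ·

no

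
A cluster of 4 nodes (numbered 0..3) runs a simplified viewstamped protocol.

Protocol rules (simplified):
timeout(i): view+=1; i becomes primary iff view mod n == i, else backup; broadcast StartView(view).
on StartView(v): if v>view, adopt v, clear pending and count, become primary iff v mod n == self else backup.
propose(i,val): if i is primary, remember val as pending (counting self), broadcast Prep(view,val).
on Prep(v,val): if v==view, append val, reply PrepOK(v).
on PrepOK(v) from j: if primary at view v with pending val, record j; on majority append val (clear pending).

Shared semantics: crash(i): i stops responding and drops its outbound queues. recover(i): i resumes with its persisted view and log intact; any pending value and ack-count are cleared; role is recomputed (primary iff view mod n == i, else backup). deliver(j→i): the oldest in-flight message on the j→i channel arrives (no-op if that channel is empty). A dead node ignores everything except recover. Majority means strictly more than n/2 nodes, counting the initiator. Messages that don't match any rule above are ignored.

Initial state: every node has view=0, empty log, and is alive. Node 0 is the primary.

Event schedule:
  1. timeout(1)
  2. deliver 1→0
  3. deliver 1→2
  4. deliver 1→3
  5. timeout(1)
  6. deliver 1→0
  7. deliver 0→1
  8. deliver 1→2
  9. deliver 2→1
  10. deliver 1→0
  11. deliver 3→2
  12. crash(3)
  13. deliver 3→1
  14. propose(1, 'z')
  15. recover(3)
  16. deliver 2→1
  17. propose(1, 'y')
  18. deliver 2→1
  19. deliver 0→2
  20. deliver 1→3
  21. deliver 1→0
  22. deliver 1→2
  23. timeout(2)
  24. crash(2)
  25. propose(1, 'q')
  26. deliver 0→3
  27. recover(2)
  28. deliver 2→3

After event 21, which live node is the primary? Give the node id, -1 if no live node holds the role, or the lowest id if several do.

2

1. timeout(1):  <1:prim v1 ->
2. deliver 1→0:  <0:back v1 ->
3. deliver 1→2:  <2:back v1 ->
4. deliver 1→3:  <3:back v1 ->
5. timeout(1):  <1:back v2 ->
6. deliver 1→0:  <0:back v2 ->
7. deliver 0→1:  nop
8. deliver 1→2:  <2:prim v2 ->
9. deliver 2→1:  nop
10. deliver 1→0:  nop
11. deliver 3→2:  nop
12. crash(3):  <3:✗back v1 ->
13. deliver 3→1:  nop
14. propose(1,'z'):  nop
15. recover(3):  <3:back v1 ->
16. deliver 2→1:  nop
17. propose(1,'y'):  nop
18. deliver 2→1:  nop
19. deliver 0→2:  nop
20. deliver 1→3:  <3:back v2 ->
21. deliver 1→0:  nop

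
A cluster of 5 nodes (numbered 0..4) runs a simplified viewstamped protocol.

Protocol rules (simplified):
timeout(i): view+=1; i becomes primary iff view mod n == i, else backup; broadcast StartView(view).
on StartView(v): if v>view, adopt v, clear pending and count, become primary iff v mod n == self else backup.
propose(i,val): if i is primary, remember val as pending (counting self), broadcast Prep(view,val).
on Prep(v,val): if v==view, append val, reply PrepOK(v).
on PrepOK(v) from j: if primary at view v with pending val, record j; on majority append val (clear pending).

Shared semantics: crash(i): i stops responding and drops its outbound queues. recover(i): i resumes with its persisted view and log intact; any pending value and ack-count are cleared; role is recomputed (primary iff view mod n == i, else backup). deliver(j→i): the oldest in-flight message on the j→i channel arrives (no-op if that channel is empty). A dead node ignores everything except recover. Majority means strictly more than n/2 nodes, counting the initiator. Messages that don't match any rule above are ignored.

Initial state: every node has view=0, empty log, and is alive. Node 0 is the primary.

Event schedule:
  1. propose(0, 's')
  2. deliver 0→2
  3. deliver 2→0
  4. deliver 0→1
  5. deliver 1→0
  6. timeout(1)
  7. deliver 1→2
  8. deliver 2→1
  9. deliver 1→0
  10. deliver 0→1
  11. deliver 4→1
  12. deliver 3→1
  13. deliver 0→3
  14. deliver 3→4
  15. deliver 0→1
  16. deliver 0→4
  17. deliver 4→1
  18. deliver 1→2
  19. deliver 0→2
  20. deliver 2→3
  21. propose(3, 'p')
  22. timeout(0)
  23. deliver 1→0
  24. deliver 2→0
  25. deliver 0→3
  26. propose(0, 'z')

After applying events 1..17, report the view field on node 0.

after 1 — propose(0,'s'): ·
after 2 — deliver 0→2: n2:back/v0/[s]
after 3 — deliver 2→0: ·
after 4 — deliver 0→1: n1:back/v0/[s]
after 5 — deliver 1→0: n0:prim/v0/[s]
after 6 — timeout(1): n1:prim/v1/[s]
after 7 — deliver 1→2: n2:back/v1/[s]
after 8 — deliver 2→1: ·
after 9 — deliver 1→0: n0:back/v1/[s]
after 10 — deliver 0→1: ·
after 11 — deliver 4→1: ·
after 12 — deliver 3→1: ·
after 13 — deliver 0→3: n3:back/v0/[s]
after 14 — deliver 3→4: ·
after 15 — deliver 0→1: ·
after 16 — deliver 0→4: n4:back/v0/[s]
after 17 — deliver 4→1: ·

1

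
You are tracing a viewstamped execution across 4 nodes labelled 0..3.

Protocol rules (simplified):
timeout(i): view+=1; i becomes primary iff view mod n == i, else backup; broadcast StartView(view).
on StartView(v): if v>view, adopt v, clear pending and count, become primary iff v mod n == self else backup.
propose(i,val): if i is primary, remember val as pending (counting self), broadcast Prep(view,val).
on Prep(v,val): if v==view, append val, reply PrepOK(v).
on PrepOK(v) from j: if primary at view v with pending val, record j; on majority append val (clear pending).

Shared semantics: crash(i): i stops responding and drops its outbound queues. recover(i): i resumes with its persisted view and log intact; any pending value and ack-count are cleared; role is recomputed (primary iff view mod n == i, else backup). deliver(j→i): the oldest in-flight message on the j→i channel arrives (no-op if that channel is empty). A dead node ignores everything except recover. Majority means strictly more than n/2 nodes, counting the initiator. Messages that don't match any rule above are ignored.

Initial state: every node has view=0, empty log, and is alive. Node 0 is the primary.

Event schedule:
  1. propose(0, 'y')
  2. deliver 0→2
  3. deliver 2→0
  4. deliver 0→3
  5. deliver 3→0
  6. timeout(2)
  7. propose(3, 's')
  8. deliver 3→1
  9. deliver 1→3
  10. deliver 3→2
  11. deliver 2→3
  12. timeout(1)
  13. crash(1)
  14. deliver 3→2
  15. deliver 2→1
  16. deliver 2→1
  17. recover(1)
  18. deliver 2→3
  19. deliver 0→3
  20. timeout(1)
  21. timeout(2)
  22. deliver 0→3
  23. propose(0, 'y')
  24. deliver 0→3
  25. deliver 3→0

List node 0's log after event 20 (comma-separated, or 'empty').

y

after 1 — propose(0,'y'): ·
after 2 — deliver 0→2: n2:back/v0/[y]
after 3 — deliver 2→0: ·
after 4 — deliver 0→3: n3:back/v0/[y]
after 5 — deliver 3→0: n0:prim/v0/[y]
after 6 — timeout(2): n2:back/v1/[y]
after 7 — propose(3,'s'): ·
after 8 — deliver 3→1: ·
after 9 — deliver 1→3: ·
after 10 — deliver 3→2: ·
after 11 — deliver 2→3: n3:back/v1/[y]
after 12 — timeout(1): n1:prim/v1/[-]
after 13 — crash(1): n1:✗prim/v1/[-]
after 14 — deliver 3→2: ·
after 15 — deliver 2→1: ·
after 16 — deliver 2→1: ·
after 17 — recover(1): n1:prim/v1/[-]
after 18 — deliver 2→3: ·
after 19 — deliver 0→3: ·
after 20 — timeout(1): n1:back/v2/[-]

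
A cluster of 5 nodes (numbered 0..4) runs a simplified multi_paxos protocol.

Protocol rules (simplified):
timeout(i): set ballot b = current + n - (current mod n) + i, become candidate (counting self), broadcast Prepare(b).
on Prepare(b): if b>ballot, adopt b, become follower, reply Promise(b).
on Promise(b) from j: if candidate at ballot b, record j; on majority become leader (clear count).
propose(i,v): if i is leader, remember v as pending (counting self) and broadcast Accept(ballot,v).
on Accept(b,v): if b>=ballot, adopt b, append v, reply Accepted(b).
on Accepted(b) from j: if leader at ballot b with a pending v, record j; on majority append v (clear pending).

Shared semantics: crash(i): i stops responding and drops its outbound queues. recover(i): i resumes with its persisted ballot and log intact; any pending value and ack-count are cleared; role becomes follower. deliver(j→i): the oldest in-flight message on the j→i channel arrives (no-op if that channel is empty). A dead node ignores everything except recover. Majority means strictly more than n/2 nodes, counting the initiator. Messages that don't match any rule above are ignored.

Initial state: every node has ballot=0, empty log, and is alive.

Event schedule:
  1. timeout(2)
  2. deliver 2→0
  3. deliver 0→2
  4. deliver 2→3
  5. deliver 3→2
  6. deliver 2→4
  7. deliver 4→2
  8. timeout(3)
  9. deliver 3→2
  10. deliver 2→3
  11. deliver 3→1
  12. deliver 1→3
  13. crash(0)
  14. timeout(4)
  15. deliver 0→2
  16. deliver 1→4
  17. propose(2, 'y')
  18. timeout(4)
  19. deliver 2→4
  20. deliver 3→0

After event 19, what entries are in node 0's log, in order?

step 1 timeout(2): 2={cand,b=7,log=-}
step 2 deliver 2→0: 0={foll,b=7,log=-}
step 3 deliver 0→2: —
step 4 deliver 2→3: 3={foll,b=7,log=-}
step 5 deliver 3→2: 2={lead,b=7,log=-}
step 6 deliver 2→4: 4={foll,b=7,log=-}
step 7 deliver 4→2: —
step 8 timeout(3): 3={cand,b=13,log=-}
step 9 deliver 3→2: 2={foll,b=13,log=-}
step 10 deliver 2→3: —
step 11 deliver 3→1: 1={foll,b=13,log=-}
step 12 deliver 1→3: 3={lead,b=13,log=-}
step 13 crash(0): 0={✗foll,b=7,log=-}
step 14 timeout(4): 4={cand,b=14,log=-}
step 15 deliver 0→2: —
step 16 deliver 1→4: —
step 17 propose(2,'y'): —
step 18 timeout(4): 4={cand,b=19,log=-}
step 19 deliver 2→4: —

empty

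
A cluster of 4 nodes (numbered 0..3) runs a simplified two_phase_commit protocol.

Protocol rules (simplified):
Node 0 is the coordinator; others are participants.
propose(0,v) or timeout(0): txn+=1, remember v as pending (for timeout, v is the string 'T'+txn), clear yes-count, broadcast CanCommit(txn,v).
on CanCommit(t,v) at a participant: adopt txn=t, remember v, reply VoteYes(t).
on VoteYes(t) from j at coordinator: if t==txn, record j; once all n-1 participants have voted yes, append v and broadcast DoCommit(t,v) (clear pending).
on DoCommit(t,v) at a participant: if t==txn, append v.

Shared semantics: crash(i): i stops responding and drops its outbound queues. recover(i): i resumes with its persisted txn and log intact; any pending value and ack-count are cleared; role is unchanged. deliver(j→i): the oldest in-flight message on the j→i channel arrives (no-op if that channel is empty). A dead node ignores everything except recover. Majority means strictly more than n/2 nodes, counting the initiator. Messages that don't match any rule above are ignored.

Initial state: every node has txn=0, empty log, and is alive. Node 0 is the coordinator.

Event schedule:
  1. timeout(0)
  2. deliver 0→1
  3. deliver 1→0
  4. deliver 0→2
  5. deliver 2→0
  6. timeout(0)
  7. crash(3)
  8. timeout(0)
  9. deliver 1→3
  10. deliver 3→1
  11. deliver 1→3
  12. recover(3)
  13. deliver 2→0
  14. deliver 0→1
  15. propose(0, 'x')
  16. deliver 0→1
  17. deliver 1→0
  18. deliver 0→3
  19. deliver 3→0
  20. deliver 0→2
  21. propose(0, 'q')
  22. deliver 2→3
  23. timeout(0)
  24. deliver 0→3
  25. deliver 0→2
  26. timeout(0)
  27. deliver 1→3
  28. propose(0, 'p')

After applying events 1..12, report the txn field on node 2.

e1 timeout(0): 0[coor,t=1,-]
e2 deliver 0→1: 1[part,t=1,-]
e3 deliver 1→0: ·
e4 deliver 0→2: 2[part,t=1,-]
e5 deliver 2→0: ·
e6 timeout(0): 0[coor,t=2,-]
e7 crash(3): 3[✗part,t=0,-]
e8 timeout(0): 0[coor,t=3,-]
e9 deliver 1→3: ·
e10 deliver 3→1: ·
e11 deliver 1→3: ·
e12 recover(3): 3[part,t=0,-]

1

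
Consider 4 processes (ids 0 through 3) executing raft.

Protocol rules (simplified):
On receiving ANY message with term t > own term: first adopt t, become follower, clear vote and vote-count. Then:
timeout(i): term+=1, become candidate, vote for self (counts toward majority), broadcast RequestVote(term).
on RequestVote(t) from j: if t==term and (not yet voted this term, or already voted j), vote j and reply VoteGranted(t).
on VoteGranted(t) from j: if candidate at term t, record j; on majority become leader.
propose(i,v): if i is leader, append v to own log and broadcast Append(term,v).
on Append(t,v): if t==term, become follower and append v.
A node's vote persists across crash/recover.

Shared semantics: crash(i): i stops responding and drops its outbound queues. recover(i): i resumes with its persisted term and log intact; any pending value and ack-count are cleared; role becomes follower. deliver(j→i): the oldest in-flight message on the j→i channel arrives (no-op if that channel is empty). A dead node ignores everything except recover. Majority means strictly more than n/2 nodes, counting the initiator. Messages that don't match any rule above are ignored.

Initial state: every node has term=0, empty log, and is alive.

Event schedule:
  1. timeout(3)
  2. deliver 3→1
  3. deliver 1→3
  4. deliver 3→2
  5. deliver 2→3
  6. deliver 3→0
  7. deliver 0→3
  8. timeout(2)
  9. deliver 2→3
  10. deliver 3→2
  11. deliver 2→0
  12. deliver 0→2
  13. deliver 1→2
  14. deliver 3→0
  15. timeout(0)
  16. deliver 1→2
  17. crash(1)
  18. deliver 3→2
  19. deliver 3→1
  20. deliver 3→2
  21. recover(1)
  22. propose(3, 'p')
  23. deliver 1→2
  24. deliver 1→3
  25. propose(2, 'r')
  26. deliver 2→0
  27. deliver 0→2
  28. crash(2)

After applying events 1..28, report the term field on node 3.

[1] timeout(3) → N3(cand t1 [-])
[2] deliver 3→1 → N1(foll t1 [-])
[3] deliver 1→3 → ∅
[4] deliver 3→2 → N2(foll t1 [-])
[5] deliver 2→3 → N3(lead t1 [-])
[6] deliver 3→0 → N0(foll t1 [-])
[7] deliver 0→3 → ∅
[8] timeout(2) → N2(cand t2 [-])
[9] deliver 2→3 → N3(foll t2 [-])
[10] deliver 3→2 → ∅
[11] deliver 2→0 → N0(foll t2 [-])
[12] deliver 0→2 → N2(lead t2 [-])
[13] deliver 1→2 → ∅
[14] deliver 3→0 → ∅
[15] timeout(0) → N0(cand t3 [-])
[16] deliver 1→2 → ∅
[17] crash(1) → N1(✗foll t1 [-])
[18] deliver 3→2 → ∅
[19] deliver 3→1 → ∅
[20] deliver 3→2 → ∅
[21] recover(1) → N1(foll t1 [-])
[22] propose(3,'p') → ∅
[23] deliver 1→2 → ∅
[24] deliver 1→3 → ∅
[25] propose(2,'r') → N2(lead t2 [r])
[26] deliver 2→0 → ∅
[27] deliver 0→2 → N2(foll t3 [r])
[28] crash(2) → N2(✗foll t3 [r])

2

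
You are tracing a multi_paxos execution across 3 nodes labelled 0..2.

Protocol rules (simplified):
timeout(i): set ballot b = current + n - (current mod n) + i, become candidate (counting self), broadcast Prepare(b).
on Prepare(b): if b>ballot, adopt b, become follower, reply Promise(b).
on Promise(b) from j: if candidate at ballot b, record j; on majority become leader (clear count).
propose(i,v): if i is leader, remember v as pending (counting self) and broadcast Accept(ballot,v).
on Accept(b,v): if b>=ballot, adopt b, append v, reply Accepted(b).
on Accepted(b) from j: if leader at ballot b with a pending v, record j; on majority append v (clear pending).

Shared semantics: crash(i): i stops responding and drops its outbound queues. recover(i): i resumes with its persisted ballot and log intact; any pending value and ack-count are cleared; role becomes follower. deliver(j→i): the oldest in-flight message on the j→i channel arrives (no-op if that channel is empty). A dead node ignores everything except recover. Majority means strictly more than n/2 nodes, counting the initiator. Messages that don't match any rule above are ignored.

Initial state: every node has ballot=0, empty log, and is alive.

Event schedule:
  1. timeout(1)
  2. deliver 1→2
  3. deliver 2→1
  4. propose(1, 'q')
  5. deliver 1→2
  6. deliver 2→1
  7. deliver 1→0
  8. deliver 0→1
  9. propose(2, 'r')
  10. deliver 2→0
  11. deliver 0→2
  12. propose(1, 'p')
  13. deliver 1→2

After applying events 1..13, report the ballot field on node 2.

4

e1 timeout(1): 1[cand,b=4,-]
e2 deliver 1→2: 2[foll,b=4,-]
e3 deliver 2→1: 1[lead,b=4,-]
e4 propose(1,'q'): ·
e5 deliver 1→2: 2[foll,b=4,q]
e6 deliver 2→1: 1[lead,b=4,q]
e7 deliver 1→0: 0[foll,b=4,-]
e8 deliver 0→1: ·
e9 propose(2,'r'): ·
e10 deliver 2→0: ·
e11 deliver 0→2: ·
e12 propose(1,'p'): ·
e13 deliver 1→2: 2[foll,b=4,q,p]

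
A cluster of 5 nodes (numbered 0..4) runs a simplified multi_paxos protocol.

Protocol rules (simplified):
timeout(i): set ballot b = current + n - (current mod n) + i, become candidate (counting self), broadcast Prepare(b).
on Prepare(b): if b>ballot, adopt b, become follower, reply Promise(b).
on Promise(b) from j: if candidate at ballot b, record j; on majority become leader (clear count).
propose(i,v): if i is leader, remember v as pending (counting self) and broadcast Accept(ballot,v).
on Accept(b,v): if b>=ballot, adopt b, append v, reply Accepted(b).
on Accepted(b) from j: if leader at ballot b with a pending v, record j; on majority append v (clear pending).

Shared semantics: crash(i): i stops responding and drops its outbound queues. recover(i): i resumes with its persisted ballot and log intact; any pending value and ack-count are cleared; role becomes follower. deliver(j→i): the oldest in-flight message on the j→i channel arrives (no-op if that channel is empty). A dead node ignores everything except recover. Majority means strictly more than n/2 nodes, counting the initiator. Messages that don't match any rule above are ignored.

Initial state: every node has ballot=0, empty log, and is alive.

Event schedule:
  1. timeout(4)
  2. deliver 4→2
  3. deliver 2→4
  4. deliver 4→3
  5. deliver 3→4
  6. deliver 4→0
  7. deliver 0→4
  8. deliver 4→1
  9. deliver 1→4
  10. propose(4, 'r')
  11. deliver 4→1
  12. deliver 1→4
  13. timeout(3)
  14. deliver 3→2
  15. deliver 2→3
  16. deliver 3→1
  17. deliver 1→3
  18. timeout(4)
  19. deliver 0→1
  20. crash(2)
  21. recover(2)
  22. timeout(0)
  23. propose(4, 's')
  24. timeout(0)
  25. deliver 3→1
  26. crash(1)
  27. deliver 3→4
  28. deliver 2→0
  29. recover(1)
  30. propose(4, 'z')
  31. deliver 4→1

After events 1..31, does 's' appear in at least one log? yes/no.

no

1. timeout(4):  <4:cand b9 ->
2. deliver 4→2:  <2:foll b9 ->
3. deliver 2→4:  nop
4. deliver 4→3:  <3:foll b9 ->
5. deliver 3→4:  <4:lead b9 ->
6. deliver 4→0:  <0:foll b9 ->
7. deliver 0→4:  nop
8. deliver 4→1:  <1:foll b9 ->
9. deliver 1→4:  nop
10. propose(4,'r'):  nop
11. deliver 4→1:  <1:foll b9 r>
12. deliver 1→4:  nop
13. timeout(3):  <3:cand b13 ->
14. deliver 3→2:  <2:foll b13 ->
15. deliver 2→3:  nop
16. deliver 3→1:  <1:foll b13 r>
17. deliver 1→3:  <3:lead b13 ->
18. timeout(4):  <4:cand b14 ->
19. deliver 0→1:  nop
20. crash(2):  <2:✗foll b13 ->
21. recover(2):  <2:foll b13 ->
22. timeout(0):  <0:cand b10 ->
23. propose(4,'s'):  nop
24. timeout(0):  <0:cand b15 ->
25. deliver 3→1:  nop
26. crash(1):  <1:✗foll b13 r>
27. deliver 3→4:  nop
28. deliver 2→0:  nop
29. recover(1):  <1:foll b13 r>
30. propose(4,'z'):  nop
31. deliver 4→1:  <1:foll b14 r>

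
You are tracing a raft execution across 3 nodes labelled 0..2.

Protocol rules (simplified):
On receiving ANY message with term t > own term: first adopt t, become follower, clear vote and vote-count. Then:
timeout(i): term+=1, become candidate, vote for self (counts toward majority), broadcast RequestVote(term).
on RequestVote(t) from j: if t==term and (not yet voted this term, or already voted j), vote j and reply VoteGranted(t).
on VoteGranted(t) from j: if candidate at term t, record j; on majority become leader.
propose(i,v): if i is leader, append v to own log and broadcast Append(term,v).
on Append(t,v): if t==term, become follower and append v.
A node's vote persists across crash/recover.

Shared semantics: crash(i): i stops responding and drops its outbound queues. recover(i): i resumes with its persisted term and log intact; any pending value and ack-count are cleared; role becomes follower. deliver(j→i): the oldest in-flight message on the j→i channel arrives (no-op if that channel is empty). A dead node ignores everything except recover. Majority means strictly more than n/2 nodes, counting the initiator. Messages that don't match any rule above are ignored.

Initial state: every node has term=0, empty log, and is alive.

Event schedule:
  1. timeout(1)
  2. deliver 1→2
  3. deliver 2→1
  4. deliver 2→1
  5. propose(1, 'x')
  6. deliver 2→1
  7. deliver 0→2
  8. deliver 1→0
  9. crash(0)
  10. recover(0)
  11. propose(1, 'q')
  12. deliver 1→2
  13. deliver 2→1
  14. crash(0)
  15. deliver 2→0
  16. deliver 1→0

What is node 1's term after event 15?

1

step 1 timeout(1): 1={cand,t=1,log=-}
step 2 deliver 1→2: 2={foll,t=1,log=-}
step 3 deliver 2→1: 1={lead,t=1,log=-}
step 4 deliver 2→1: —
step 5 propose(1,'x'): 1={lead,t=1,log=x}
step 6 deliver 2→1: —
step 7 deliver 0→2: —
step 8 deliver 1→0: 0={foll,t=1,log=-}
step 9 crash(0): 0={✗foll,t=1,log=-}
step 10 recover(0): 0={foll,t=1,log=-}
step 11 propose(1,'q'): 1={lead,t=1,log=x,q}
step 12 deliver 1→2: 2={foll,t=1,log=x}
step 13 deliver 2→1: —
step 14 crash(0): 0={✗foll,t=1,log=-}
step 15 deliver 2→0: —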